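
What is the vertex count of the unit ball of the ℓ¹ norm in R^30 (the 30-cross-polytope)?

Number of vertices = 2n = 60.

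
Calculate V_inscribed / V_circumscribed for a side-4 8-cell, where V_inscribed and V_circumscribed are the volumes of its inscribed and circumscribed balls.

Volume scales as r^n, and r_in/r_out = 1/√4, giving (1/√4)^4 ≈ 0.0625.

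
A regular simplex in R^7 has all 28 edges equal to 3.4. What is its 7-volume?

Volume = 3.4^7 · √(8/2^7) / 7! ≈ 0.260532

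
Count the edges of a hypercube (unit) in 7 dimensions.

Each of the 2^7 = 128 vertices has degree 7; total edges = 7·2^7/2 = 448.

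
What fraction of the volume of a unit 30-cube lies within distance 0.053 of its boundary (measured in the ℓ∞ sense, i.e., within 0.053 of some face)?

Shell fraction = 1 - (1-0.106)^30 ≈ 0.965316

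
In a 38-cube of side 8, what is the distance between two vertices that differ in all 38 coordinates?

||(8,8,...,8)|| = √(38)·8 ≈ 49.3153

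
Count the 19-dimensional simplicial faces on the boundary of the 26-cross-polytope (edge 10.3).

f_19(26-orthoplex) = 2^20 · (26 choose 20) = 241413652480.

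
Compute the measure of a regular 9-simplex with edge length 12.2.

For a regular n-simplex with edge a, V = (a^n / n!)·√((n+1)/2^n). With a=12.2, n=9: V ≈ 2305.9.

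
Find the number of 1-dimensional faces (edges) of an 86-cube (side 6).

Number of 1-faces = C(86,1)·2^(86-1) = 86·38685626227668133590597632 = 3326963855579459488791396352.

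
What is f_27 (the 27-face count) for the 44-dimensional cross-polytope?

An n-cross-polytope has 2^(k+1)·C(n,k+1) k-faces. Here 2^28·C(44,28) = 268435456·416714805914 = 111861028947476086784.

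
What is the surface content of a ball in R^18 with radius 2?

The surface area of an n-ball is 2π^(n/2) r^(n-1) / Γ(n/2). For n=18, r=2: 2048·π^9/315 ≈ 193806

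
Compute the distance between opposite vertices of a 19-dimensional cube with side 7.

Diagonal = √19 · 7 ≈ 30.5123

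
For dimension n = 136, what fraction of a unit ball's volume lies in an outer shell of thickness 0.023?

1 - (1-0.023)^136 ≈ 0.957766 ≈ 95.78%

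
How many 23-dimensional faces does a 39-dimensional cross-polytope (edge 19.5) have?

f_23(39-orthoplex) = 2^24 · (39 choose 24) = 421793314174402560.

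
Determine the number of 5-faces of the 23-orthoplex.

An n-cross-polytope has 2^(k+1)·C(n,k+1) k-faces. Here 2^6·C(23,6) = 64·100947 = 6460608.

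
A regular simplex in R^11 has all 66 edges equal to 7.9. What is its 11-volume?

V = (7.9^11 / 11!) · √((11+1) / 2^11) ≈ 14.3439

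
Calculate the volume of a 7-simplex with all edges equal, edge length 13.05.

For a regular n-simplex with edge a, V = (a^n / n!)·√((n+1)/2^n). With a=13.05, n=7: V ≈ 3197.3.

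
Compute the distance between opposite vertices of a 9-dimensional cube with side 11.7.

||(11.7,11.7,...,11.7)|| = √(9)·11.7 = 35.1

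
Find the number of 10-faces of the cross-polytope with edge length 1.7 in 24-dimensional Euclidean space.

Each 10-face is the convex hull of 11 vertices, one chosen as ±e_i from each of 11 distinct axes: 2^11·C(24,11) = 5112102912.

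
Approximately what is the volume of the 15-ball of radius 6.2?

Volume = π^{15/2}·(6.2)^15/Γ(17/2) ≈ 2.93295e+11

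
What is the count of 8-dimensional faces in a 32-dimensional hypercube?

f_8(32-cube) = (32 choose 8) · 2^24 = 176467791052800.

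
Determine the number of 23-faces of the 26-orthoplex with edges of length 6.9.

f_23(26-orthoplex) = 2^24 · (26 choose 24) = 5452595200.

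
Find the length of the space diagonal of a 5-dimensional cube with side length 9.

||(9,9,...,9)|| = √(5)·9 ≈ 20.1246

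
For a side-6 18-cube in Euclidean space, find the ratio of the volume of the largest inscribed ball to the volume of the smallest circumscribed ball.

V_in / V_out = (r_in/r_out)^18 = (1/√18)^18 = 18^(-18/2) ≈ 5.04136e-12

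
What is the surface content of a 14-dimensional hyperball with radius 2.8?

The surface area of an n-ball is 2π^(n/2) r^(n-1) / Γ(n/2). For n=14, r=2.8: 5.45508e+06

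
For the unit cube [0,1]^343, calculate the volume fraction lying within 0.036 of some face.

1 - (1 - 2·0.036)^343 = 1 - 0.928^343 ≈ 1 - 7.395e-12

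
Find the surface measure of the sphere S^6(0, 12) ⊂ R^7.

|∂B_7(12)| = 15925248·π^3/5 ≈ 9.87565e+07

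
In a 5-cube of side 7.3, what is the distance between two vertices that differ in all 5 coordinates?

Diagonal = √5 · 7.3 ≈ 16.3233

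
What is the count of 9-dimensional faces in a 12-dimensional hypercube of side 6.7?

f_9(12-cube) = (12 choose 9) · 2^3 = 1760.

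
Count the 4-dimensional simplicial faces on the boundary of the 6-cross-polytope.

Each 4-face is the convex hull of 5 vertices, one chosen as ±e_i from each of 5 distinct axes: 2^5·C(6,5) = 192.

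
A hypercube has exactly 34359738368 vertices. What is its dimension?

n = log_2(34359738368) = 35.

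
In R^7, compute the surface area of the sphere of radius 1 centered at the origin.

|∂B_7(1)| = 16·π^3/15 ≈ 33.0734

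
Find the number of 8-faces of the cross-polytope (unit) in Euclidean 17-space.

Each 8-face is the convex hull of 9 vertices, one chosen as ±e_i from each of 9 distinct axes: 2^9·C(17,9) = 12446720.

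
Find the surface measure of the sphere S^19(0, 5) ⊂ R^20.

S = n·V_n(r)/r = 20·V_20(5)/5 (volume-to-surface relation), giving 3814697265625·π^10/36288 ≈ 9.84455e+12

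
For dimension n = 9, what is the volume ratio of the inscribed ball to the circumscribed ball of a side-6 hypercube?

V_in/V_out = n^(-n/2) = 9^(-9/2) ≈ 5.08053e-05.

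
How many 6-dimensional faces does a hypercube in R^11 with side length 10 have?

Choose 6 of 11 axes to span the face (C(11,6) = 462 ways), then fix each of the remaining 5 coordinates at one of its two extreme values (2^5 = 32 ways): 462·32 = 14784.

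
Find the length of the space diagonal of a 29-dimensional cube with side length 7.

||(7,7,...,7)|| = √(29)·7 ≈ 37.6962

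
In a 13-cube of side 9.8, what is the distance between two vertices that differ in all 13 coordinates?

||(9.8,9.8,...,9.8)|| = √(13)·9.8 ≈ 35.3344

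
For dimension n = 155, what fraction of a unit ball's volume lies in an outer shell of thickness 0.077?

1 - (1-0.077)^155 ≈ 0.9999959611 ≈ 99.999596%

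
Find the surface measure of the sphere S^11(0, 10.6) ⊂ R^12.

|∂B_12(10.6)| ≈ 3.04167e+12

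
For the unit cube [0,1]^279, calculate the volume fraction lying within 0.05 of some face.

Shell fraction = 1 - (1-0.1)^279 ≈ 1 - 1.713e-13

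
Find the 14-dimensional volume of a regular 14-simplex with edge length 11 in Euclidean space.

For a regular n-simplex with edge a, V = (a^n / n!)·√((n+1)/2^n). With a=11, n=14: V ≈ 131.803.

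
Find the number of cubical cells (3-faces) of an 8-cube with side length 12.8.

f_3(8-cube) = (8 choose 3) · 2^5 = 1792.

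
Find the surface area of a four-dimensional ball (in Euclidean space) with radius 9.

S_4(9) = 2·π^(4/2)·(9)^3 / Γ(4/2) = 1458·π^2 ≈ 14389.9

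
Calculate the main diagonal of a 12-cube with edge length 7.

||(7,7,...,7)|| = √(12)·7 ≈ 24.2487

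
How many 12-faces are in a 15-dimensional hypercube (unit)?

Choose 12 of 15 axes to span the face (C(15,12) = 455 ways), then fix each of the remaining 3 coordinates at one of its two extreme values (2^3 = 8 ways): 455·8 = 3640.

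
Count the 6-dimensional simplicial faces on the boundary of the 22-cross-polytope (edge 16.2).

f_6(22-orthoplex) = 2^7 · (22 choose 7) = 21829632.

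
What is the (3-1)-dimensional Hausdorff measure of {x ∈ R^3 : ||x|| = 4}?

S = n·V_n(r)/r = 3·V_3(4)/4 (volume-to-surface relation), giving 4πr² = 4π·(4)² ≈ 201.062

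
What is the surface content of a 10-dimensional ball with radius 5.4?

S_10(5.4) = 2·π^(10/2)·(5.4)^9 / Γ(10/2) ≈ 9.95662e+07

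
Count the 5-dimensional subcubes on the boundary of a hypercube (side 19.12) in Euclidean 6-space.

An n-cube has C(n,k)·2^(n-k) k-faces. Here C(6,5)·2^1 = 6·2 = 12.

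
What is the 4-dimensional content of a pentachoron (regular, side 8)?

For a regular n-simplex with edge a, V = (a^n / n!)·√((n+1)/2^n). With a=8, n=4: V ≈ 95.4056.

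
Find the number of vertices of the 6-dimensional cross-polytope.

Number of vertices = 2n = 12.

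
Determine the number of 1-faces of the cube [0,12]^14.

f_1(14-cube) = (14 choose 1) · 2^13 = 114688.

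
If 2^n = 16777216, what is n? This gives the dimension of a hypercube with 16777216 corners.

n = log_2(16777216) = 24.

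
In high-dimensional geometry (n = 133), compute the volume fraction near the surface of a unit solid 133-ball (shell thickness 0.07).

1 - (1-0.07)^133 ≈ 0.999936 ≈ 99.9936%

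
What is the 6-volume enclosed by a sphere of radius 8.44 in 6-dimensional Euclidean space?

The n-ball volume is π^(n/2)·r^n/Γ(n/2+1). With n=6, r=8.44: V ≈ 1.8679e+06.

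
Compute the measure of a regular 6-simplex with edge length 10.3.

V = (10.3^6 / 6!) · √((6+1) / 2^6) ≈ 548.466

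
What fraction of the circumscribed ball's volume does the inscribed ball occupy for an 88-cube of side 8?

V_in/V_out = n^(-n/2) = 88^(-88/2) ≈ 2.7718e-86.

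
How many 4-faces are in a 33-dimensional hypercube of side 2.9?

An n-cube has C(n,k)·2^(n-k) k-faces. Here C(33,4)·2^29 = 40920·536870912 = 21968757719040.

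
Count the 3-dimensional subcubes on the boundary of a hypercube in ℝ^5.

Number of 3-faces = C(5,3) · 2^(5-3) = 10 · 4 = 40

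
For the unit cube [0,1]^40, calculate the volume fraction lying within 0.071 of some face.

Shell fraction = 1 - (1-0.142)^40 ≈ 0.997815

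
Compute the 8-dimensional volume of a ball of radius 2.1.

V_8(2.1) = π^(8/2) · (2.1)^8 / Γ(8/2 + 1) ≈ 1535.12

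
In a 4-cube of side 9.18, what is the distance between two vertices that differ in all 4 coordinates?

d = √(9.18² + 9.18² + ... + 9.18²) [4 terms] = √(4·9.18²) = 9.18√4 = 18.36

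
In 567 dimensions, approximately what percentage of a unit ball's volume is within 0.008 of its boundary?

1 - (1-0.008)^567 ≈ 0.989478 ≈ 98.95%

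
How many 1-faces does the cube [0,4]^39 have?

An n-cube has n·2^(n-1) edges. With n = 39: 39·274877906944 = 10720238370816.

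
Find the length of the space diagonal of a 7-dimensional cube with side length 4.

d = √(4² + 4² + ... + 4²) [7 terms] = √(7·4²) = 4√7 ≈ 10.583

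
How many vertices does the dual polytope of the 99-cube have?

An n-cross-polytope has 2n vertices; here n = 99, giving 198.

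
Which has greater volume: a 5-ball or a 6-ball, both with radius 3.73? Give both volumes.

V_5(3.73) ≈ 3800.52. V_6(3.73) ≈ 13917.2. The 6-ball is larger.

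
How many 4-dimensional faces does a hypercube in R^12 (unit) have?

An n-cube has C(n,k)·2^(n-k) k-faces. Here C(12,4)·2^8 = 495·256 = 126720.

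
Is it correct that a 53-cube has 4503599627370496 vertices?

False. The 53-cube has 2^53 = 9007199254740992 vertices.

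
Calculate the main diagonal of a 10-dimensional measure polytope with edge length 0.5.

The space diagonal of an n-cube of side s is s√n. Here 0.5·√10 ≈ 1.58114.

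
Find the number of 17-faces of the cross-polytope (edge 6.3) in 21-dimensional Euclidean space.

An n-cross-polytope has 2^(k+1)·C(n,k+1) k-faces. Here 2^18·C(21,18) = 262144·1330 = 348651520.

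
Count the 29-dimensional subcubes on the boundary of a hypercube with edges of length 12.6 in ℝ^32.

Choose 29 of 32 axes to span the face (C(32,29) = 4960 ways), then fix each of the remaining 3 coordinates at one of its two extreme values (2^3 = 8 ways): 4960·8 = 39680.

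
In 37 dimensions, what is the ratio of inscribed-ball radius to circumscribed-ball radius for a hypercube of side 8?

Ratio = (s/2)/(s√37/2) = 37^(-1/2) ≈ 0.164399.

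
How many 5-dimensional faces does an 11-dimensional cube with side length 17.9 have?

An n-cube has C(n,k)·2^(n-k) k-faces. Here C(11,5)·2^6 = 462·64 = 29568.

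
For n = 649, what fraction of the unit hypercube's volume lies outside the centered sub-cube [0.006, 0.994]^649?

Shell fraction = 1 - (1-0.012)^649 ≈ 0.999604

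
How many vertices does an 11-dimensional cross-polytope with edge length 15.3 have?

An n-cross-polytope has 2^(k+1)·C(n,k+1) k-faces. Here 2^1·C(11,1) = 2·11 = 22.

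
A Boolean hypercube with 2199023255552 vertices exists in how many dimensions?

2^n = 2199023255552 ⇒ n = log_2(2199023255552) = 41.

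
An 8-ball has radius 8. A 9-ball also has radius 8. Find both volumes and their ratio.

V_8(8) ≈ 6.80939e+07. V_9(8) ≈ 4.42718e+08. Ratio V_8/V_9 ≈ 0.1538.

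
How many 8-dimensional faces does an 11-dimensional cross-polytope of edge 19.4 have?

Number of 8-faces = 2^(8+1) · C(11,8+1) = 512 · 55 = 28160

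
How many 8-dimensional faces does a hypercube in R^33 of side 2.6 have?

An n-cube has C(n,k)·2^(n-k) k-faces. Here C(33,8)·2^25 = 13884156·33554432 = 465874968379392.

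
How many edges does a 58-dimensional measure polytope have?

Number of 1-faces = C(58,1)·2^(58-1) = 58·144115188075855872 = 8358680908399640576.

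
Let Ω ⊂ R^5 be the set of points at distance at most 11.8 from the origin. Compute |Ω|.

Volume = π^{5/2}·(11.8)^5/Γ(7/2) ≈ 1.20423e+06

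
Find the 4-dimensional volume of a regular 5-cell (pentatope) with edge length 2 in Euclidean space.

For a regular n-simplex with edge a, V = (a^n / n!)·√((n+1)/2^n). With a=2, n=4: V ≈ 0.372678.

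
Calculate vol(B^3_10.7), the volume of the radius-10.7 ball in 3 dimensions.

The n-ball volume is π^(n/2)·r^n/Γ(n/2+1). With n=3, r=10.7: V ≈ 5131.45.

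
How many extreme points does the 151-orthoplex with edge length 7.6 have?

The vertices are ±e_1, ..., ±e_151, so there are 2·151 = 302.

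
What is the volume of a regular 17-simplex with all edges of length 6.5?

V_17 = √(18) · 6.5^17 / (17! · 2^(17/2)) ≈ 0.0021744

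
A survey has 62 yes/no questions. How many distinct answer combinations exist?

An n-cube has 2^n vertices; for n = 62 that is 2^62 = 4611686018427387904.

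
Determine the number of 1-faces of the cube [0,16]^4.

Number of 1-faces = C(4,1) · 2^(4-1) = 4 · 8 = 32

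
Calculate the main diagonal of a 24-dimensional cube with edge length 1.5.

d = √(1.5² + 1.5² + ... + 1.5²) [24 terms] = √(24·1.5²) = 1.5√24 ≈ 7.34847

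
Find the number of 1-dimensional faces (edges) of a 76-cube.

An n-cube has n·2^(n-1) edges. With n = 76: 76·37778931862957161709568 = 2871198821584744289927168.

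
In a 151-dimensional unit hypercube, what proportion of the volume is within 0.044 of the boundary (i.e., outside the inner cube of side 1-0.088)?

The inner cube has side 1-2·0.044 = 0.912 and volume (0.912)^151 ≈ 9.104e-07, so the shell holds 0.9999990896 of the volume.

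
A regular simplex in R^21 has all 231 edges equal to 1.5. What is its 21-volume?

Volume = 1.5^21 · √(22/2^21) / 21! ≈ 3.16205e-19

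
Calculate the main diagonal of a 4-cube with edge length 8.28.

Diagonal = √4 · 8.28 = 16.56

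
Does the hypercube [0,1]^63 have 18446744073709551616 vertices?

False. The 63-cube has 2^63 = 9223372036854775808 vertices.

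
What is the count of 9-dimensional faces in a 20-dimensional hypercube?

f_9(20-cube) = (20 choose 9) · 2^11 = 343982080.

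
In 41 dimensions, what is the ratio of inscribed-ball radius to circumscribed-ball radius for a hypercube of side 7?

For an n-cube of any side s, the inradius is s/2 and the circumradius is s√n/2, so the ratio is 1/√41 ≈ 0.156174.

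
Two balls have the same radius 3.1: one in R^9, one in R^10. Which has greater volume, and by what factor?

V_9(3.1) ≈ 87211.3, V_10(3.1) ≈ 209019. The 10-ball is larger by a factor of 2.397.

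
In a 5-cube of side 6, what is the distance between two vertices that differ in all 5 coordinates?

Diagonal = √5 · 6 ≈ 13.4164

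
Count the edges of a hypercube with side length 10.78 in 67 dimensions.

An n-cube has n·2^(n-1) edges. With n = 67: 67·73786976294838206464 = 4943727411754159833088.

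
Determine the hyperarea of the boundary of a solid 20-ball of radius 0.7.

|∂B_20(0.7)| ≈ 0.00058834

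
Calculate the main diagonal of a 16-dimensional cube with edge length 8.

The space diagonal of an n-cube of side s is s√n. Here 8·√16 = 32.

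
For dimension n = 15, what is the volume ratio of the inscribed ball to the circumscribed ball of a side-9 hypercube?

Volume scales as r^n, and r_in/r_out = 1/√15, giving (1/√15)^15 ≈ 1.51118e-09.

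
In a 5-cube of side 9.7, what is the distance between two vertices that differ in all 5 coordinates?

The space diagonal of an n-cube of side s is s√n. Here 9.7·√5 ≈ 21.6899.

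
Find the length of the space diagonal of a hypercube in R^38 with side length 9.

||(9,9,...,9)|| = √(38)·9 ≈ 55.4797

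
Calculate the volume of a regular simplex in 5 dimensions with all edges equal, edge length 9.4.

For a regular n-simplex with edge a, V = (a^n / n!)·√((n+1)/2^n). With a=9.4, n=5: V ≈ 264.825.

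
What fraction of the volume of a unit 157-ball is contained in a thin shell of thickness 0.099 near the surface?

1 - (1-0.099)^157 ≈ 0.9999999221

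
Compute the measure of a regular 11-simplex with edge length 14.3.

For a regular n-simplex with edge a, V = (a^n / n!)·√((n+1)/2^n). With a=14.3, n=11: V ≈ 9805.42.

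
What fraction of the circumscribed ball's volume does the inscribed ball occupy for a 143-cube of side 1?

V_in/V_out = n^(-n/2) = 143^(-143/2) ≈ 7.8248e-155.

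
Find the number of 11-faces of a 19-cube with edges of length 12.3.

Choose 11 of 19 axes to span the face (C(19,11) = 75582 ways), then fix each of the remaining 8 coordinates at one of its two extreme values (2^8 = 256 ways): 75582·256 = 19348992.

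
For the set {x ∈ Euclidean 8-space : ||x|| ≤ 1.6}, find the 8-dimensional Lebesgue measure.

V_8(1.6) = π^(8/2) · (1.6)^8 / Γ(8/2 + 1) ≈ 174.32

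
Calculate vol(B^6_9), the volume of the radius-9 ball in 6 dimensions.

V_6(9) = π^(6/2) · (9)^6 / Γ(6/2 + 1) = 177147·π^3/2 ≈ 2.74633e+06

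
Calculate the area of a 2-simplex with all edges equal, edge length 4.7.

Area = (√3/4) · 4.7² = 9.56525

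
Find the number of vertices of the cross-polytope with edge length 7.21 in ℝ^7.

An n-cross-polytope has 2^(k+1)·C(n,k+1) k-faces. Here 2^1·C(7,1) = 2·7 = 14.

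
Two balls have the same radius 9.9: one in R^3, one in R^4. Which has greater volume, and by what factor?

V_3(9.9) ≈ 4064.38, V_4(9.9) ≈ 47403.5. The 4-ball is larger by a factor of 11.66.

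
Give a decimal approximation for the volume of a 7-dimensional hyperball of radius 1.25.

V_7(1.25) = π^(7/2) · (1.25)^7 / Γ(7/2 + 1) ≈ 22.5294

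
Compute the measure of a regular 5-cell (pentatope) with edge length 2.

V_4 = √(5) · 2^4 / (4! · 2^(4/2)) ≈ 0.372678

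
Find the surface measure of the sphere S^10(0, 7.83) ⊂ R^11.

S_11(7.83) = 2·π^(11/2)·(7.83)^10 / Γ(11/2) ≈ 1.79521e+10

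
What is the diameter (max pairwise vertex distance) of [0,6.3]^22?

The space diagonal of an n-cube of side s is s√n. Here 6.3·√22 ≈ 29.5496.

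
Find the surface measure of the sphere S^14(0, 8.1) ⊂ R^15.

|∂B_15(8.1)| ≈ 2.99441e+13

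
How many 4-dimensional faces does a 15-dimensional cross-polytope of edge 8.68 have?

f_4(15-orthoplex) = 2^5 · (15 choose 5) = 96096.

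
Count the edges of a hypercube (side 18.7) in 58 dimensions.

An n-cube has n·2^(n-1) edges. With n = 58: 58·144115188075855872 = 8358680908399640576.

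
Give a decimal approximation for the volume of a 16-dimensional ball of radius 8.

Volume = π^{16/2}·(8)^16/Γ(9) = 2199023255552·π^8/315 ≈ 6.62397e+13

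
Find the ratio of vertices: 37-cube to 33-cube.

The 37-cube has 2^37 = 137438953472 vertices. The 33-cube has 2^33 = 8589934592 vertices. Ratio: 137438953472/8589934592 = 16.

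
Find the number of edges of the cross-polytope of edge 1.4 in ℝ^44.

Number of 1-faces = 2^(1+1) · C(44,1+1) = 4 · 946 = 3784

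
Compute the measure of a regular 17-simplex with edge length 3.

Volume = 3^17 · √(18/2^17) / 17! ≈ 4.25475e-09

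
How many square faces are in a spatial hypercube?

Choose 2 of 3 axes to span the face (C(3,2) = 3 ways), then fix each of the remaining 1 coordinate at one of its two extreme values (2^1 = 2 ways): 3·2 = 6.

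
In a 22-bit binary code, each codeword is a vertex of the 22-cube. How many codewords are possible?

Each vertex is a binary string of length 22, so there are 2^22 = 4194304.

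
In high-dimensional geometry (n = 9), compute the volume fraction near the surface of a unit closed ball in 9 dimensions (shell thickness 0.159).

1 - (1-0.159)^9 ≈ 0.789543 ≈ 78.95%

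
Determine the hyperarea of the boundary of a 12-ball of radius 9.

The surface area of an n-ball is 2π^(n/2) r^(n-1) / Γ(n/2). For n=12, r=9: 10460353203·π^6/20 ≈ 5.02824e+11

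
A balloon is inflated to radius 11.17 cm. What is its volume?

Volume = π^{3/2}·(11.17)^3/Γ(5/2) ≈ 5837.79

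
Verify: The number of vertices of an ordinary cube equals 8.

True. The 3-cube has 2^3 = 8 vertices.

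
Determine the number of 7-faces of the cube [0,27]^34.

f_7(34-cube) = (34 choose 7) · 2^27 = 722039837032448.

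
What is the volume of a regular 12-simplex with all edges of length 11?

V = (11^12 / 12!) · √((12+1) / 2^12) ≈ 369.119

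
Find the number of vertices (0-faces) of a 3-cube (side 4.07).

Number of 0-faces = C(3,0) · 2^(3-0) = 1 · 8 = 8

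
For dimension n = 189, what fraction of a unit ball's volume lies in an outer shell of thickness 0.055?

1 - (1-0.055)^189 ≈ 0.999977 ≈ 99.997727%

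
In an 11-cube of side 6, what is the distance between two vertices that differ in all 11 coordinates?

||(6,6,...,6)|| = √(11)·6 ≈ 19.8997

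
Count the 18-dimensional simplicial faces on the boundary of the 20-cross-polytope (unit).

Number of 18-faces = 2^(18+1) · C(20,18+1) = 524288 · 20 = 10485760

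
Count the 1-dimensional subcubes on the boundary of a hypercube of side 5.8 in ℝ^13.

Choose 1 of 13 axes to span the face (C(13,1) = 13 ways), then fix each of the remaining 12 coordinates at one of its two extreme values (2^12 = 4096 ways): 13·4096 = 53248.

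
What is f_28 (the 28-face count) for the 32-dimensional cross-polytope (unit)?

An n-cross-polytope has 2^(k+1)·C(n,k+1) k-faces. Here 2^29·C(32,29) = 536870912·4960 = 2662879723520.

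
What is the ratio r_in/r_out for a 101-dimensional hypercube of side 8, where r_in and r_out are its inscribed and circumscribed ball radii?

For an n-cube of any side s, the inradius is s/2 and the circumradius is s√n/2, so the ratio is 1/√101 ≈ 0.0995037.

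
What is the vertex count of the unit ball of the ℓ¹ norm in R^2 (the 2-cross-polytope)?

The 2-dimensional cross-polytope has 2n = 2·2 = 4 vertices.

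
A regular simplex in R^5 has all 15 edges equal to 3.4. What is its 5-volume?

V = (3.4^5 / 5!) · √((5+1) / 2^5) ≈ 1.63951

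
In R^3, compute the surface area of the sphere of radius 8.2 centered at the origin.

The surface area of an n-ball is 2π^(n/2) r^(n-1) / Γ(n/2). For n=3, r=8.2: 4πr² = 4π·(8.2)² ≈ 844.963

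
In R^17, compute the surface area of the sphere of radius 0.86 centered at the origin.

S_17(0.86) = 2·π^(17/2)·(0.86)^16 / Γ(17/2) ≈ 0.214578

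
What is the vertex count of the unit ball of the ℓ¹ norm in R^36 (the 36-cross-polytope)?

The vertices are ±e_1, ..., ±e_36, so there are 2·36 = 72.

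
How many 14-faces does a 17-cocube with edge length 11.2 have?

f_14(17-orthoplex) = 2^15 · (17 choose 15) = 4456448.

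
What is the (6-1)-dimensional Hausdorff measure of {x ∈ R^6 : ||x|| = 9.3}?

The surface area of an n-ball is 2π^(n/2) r^(n-1) / Γ(n/2). For n=6, r=9.3: 2.15707e+06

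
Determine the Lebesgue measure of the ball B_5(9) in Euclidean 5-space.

V = 157464·π^2/5 ≈ 310821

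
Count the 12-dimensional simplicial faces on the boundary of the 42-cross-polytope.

Number of 12-faces = 2^(12+1) · C(42,12+1) = 8192 · 25518731280 = 209049446645760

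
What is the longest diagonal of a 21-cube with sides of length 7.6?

||(7.6,7.6,...,7.6)|| = √(21)·7.6 ≈ 34.8276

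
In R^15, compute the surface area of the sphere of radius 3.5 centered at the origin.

The surface area of an n-ball is 2π^(n/2) r^(n-1) / Γ(n/2). For n=15, r=3.5: 96889010407·π^7/1235520 ≈ 2.3685e+08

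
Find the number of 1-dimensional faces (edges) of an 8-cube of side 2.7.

Each of the 2^8 = 256 vertices has degree 8; total edges = 8·2^8/2 = 1024.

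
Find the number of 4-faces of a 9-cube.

Choose 4 of 9 axes to span the face (C(9,4) = 126 ways), then fix each of the remaining 5 coordinates at one of its two extreme values (2^5 = 32 ways): 126·32 = 4032.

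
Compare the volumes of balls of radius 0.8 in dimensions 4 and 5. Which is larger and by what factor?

V_4(0.8) ≈ 2.02129, V_5(0.8) ≈ 1.72484. The 4-ball is larger by a factor of 1.172.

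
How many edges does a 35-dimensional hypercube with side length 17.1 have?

Number of 1-faces = C(35,1)·2^(35-1) = 35·17179869184 = 601295421440.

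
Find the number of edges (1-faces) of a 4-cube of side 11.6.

Number of 1-faces = C(4,1) · 2^(4-1) = 4 · 8 = 32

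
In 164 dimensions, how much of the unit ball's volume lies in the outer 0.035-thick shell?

V(inner)/V(outer) = ((1-0.035)/1)^164 ≈ 0.002901, so the shell fraction is 0.997099.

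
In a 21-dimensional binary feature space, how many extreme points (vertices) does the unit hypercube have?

The 21-cube has 2^21 = 2097152 vertices.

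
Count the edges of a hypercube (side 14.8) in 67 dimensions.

An n-cube has n·2^(n-1) edges. With n = 67: 67·73786976294838206464 = 4943727411754159833088.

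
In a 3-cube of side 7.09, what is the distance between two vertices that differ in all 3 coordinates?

The space diagonal of an n-cube of side s is s√n. Here 7.09·√3 ≈ 12.2802.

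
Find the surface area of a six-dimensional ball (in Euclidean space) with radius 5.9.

S_6(5.9) = 2·π^(6/2)·(5.9)^5 / Γ(6/2) ≈ 221671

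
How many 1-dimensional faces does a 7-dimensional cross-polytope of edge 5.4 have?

Each 1-face is the convex hull of 2 vertices, one chosen as ±e_i from each of 2 distinct axes: 2^2·C(7,2) = 84.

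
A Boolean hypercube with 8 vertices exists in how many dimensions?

Since 2^n = 8, we have n = 3.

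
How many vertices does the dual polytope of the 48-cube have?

An n-cross-polytope has 2n vertices; here n = 48, giving 96.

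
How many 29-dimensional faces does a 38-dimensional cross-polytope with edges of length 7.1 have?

An n-cross-polytope has 2^(k+1)·C(n,k+1) k-faces. Here 2^30·C(38,30) = 1073741824·48903492 = 52509724700049408.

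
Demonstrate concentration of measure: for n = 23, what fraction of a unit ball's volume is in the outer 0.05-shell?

1 - (1-0.05)^23 ≈ 0.692643 ≈ 69.26%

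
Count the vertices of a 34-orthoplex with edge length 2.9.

Number of vertices = 2n = 68.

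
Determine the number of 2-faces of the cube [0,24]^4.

Number of 2-faces = C(4,2) · 2^(4-2) = 6 · 4 = 24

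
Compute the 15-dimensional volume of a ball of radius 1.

The n-ball volume is π^(n/2)·r^n/Γ(n/2+1). With n=15, r=1: V = 256·π^7/2027025 ≈ 0.381443.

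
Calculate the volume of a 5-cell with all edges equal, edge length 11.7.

For a regular n-simplex with edge a, V = (a^n / n!)·√((n+1)/2^n). With a=11.7, n=4: V ≈ 436.473.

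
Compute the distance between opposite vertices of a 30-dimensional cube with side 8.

Diagonal = √30 · 8 ≈ 43.8178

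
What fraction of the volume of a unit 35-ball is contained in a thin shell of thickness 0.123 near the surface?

1 - (1-0.123)^35 ≈ 0.989885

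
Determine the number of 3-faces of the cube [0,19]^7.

Number of 3-faces = C(7,3) · 2^(7-3) = 35 · 16 = 560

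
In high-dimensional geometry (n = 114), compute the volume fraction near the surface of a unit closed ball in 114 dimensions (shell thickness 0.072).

1 - (1-0.072)^114 ≈ 0.9998 ≈ 99.9800%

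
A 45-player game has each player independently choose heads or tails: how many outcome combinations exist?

The 45-cube has 2^45 = 35184372088832 vertices.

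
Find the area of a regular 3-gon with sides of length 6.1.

Area = (√3/4) · 6.1² = 16.1124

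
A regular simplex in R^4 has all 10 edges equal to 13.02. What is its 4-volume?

V_4 = √(5) · 13.02^4 / (4! · 2^(4/2)) ≈ 669.357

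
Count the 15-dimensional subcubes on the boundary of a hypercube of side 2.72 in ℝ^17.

An n-cube has C(n,k)·2^(n-k) k-faces. Here C(17,15)·2^2 = 136·4 = 544.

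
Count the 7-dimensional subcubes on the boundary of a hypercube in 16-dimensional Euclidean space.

Choose 7 of 16 axes to span the face (C(16,7) = 11440 ways), then fix each of the remaining 9 coordinates at one of its two extreme values (2^9 = 512 ways): 11440·512 = 5857280.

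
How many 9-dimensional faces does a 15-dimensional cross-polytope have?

Each 9-face is the convex hull of 10 vertices, one chosen as ±e_i from each of 10 distinct axes: 2^10·C(15,10) = 3075072.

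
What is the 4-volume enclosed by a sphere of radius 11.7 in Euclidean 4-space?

V_4(11.7) = π^(4/2) · (11.7)^4 / Γ(4/2 + 1) ≈ 92472.6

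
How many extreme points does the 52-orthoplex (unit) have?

The 52-dimensional cross-polytope has 2n = 2·52 = 104 vertices.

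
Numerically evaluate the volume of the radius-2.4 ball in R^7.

V_7(2.4) = π^(7/2) · (2.4)^7 / Γ(7/2 + 1) ≈ 2167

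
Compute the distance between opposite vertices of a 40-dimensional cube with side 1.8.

d = √(1.8² + 1.8² + ... + 1.8²) [40 terms] = √(40·1.8²) = 1.8√40 ≈ 11.3842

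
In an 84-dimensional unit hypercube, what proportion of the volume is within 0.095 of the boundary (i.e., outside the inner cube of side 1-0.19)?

Shell fraction = 1 - (1-0.19)^84 ≈ 0.9999999795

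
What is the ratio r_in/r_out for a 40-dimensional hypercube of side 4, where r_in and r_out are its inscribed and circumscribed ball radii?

r_in / r_out = (4/2) / (4√40/2) = 1/√40 ≈ 0.158114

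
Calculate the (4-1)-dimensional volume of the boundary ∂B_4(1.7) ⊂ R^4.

The surface area of an n-ball is 2π^(n/2) r^(n-1) / Γ(n/2). For n=4, r=1.7: 96.9787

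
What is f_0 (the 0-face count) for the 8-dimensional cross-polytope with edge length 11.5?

f_0(8-orthoplex) = 2^1 · (8 choose 1) = 16.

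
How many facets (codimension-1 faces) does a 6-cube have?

Number of 5-faces = C(6,5) · 2^(6-5) = 6 · 2 = 12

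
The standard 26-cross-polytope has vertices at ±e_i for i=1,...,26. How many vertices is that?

The 26-dimensional cross-polytope has 2n = 2·26 = 52 vertices.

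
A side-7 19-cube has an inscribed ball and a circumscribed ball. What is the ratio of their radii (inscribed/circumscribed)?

r_in = 7/2 (half the side); r_out = 7√19/2 (half the diagonal). Ratio = 1/√19 ≈ 0.229416.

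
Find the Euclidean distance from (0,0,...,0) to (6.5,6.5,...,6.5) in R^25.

d = √(6.5² + 6.5² + ... + 6.5²) [25 terms] = √(25·6.5²) = 6.5√25 = 32.5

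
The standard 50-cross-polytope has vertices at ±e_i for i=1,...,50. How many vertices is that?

The 50-dimensional cross-polytope has 2n = 2·50 = 100 vertices.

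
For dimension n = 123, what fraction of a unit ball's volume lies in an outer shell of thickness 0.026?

1 - (1-0.026)^123 ≈ 0.960848 ≈ 96.08%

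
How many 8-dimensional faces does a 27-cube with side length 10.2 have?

Choose 8 of 27 axes to span the face (C(27,8) = 2220075 ways), then fix each of the remaining 19 coordinates at one of its two extreme values (2^19 = 524288 ways): 2220075·524288 = 1163958681600.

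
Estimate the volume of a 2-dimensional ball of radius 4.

V = 16·π ≈ 50.2655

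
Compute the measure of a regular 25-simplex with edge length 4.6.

For a regular n-simplex with edge a, V = (a^n / n!)·√((n+1)/2^n). With a=4.6, n=25: V ≈ 2.10335e-12.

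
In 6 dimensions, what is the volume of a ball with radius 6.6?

Volume = π^{6/2}·(6.6)^6/Γ(4) ≈ 427132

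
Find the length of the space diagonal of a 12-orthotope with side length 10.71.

d = √(10.71² + 10.71² + ... + 10.71²) [12 terms] = √(12·10.71²) = 10.71√12 ≈ 37.1005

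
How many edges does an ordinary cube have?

The 3-cube has n·2^(n-1) = 3·2^2 = 3·4 = 12 edges.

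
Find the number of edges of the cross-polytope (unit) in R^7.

Number of 1-faces = 2^(1+1) · C(7,1+1) = 4 · 21 = 84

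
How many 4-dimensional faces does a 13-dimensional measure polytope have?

Choose 4 of 13 axes to span the face (C(13,4) = 715 ways), then fix each of the remaining 9 coordinates at one of its two extreme values (2^9 = 512 ways): 715·512 = 366080.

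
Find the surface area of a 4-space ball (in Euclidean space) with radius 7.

S = n·V_n(r)/r = 4·V_4(7)/7 (volume-to-surface relation), giving 686·π^2 ≈ 6770.55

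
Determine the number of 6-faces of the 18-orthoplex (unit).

An n-cross-polytope has 2^(k+1)·C(n,k+1) k-faces. Here 2^7·C(18,7) = 128·31824 = 4073472.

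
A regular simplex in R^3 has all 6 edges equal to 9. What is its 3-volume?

Volume = (√2/12) · 9³ = 85.9135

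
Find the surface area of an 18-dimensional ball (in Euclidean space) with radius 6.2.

|∂B_18(6.2)| ≈ 4.37036e+13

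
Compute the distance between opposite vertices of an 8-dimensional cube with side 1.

Diagonal = √8 · 1 ≈ 2.82843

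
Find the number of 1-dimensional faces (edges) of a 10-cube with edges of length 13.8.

An n-cube has n·2^(n-1) edges. With n = 10: 10·512 = 5120.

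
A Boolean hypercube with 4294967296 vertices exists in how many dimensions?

n = log_2(4294967296) = 32.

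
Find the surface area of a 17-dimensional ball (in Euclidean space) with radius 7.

The surface area of an n-ball is 2π^(n/2) r^(n-1) / Γ(n/2). For n=17, r=7: 2430751493090816·π^8/289575 ≈ 7.96487e+13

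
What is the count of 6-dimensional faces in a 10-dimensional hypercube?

f_6(10-cube) = (10 choose 6) · 2^4 = 3360.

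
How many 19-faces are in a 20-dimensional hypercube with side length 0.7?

f_19(20-cube) = (20 choose 19) · 2^1 = 40.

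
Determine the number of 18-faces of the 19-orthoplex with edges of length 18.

Each 18-face is the convex hull of 19 vertices, one chosen as ±e_i from each of 19 distinct axes: 2^19·C(19,19) = 524288.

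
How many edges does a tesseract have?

Number of 1-faces = C(4,1)·2^(4-1) = 4·8 = 32.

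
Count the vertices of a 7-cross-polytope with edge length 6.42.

The vertices are ±e_1, ..., ±e_7, so there are 2·7 = 14.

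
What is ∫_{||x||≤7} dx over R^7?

Volume = π^{7/2}·(7)^7/Γ(9/2) = 1882384·π^3/15 ≈ 3.89105e+06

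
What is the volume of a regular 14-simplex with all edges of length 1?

Volume = 1^14 · √(15/2^14) / 14! ≈ 3.47078e-13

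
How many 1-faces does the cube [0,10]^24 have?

An n-cube has n·2^(n-1) edges. With n = 24: 24·8388608 = 201326592.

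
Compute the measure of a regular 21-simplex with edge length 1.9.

Volume = 1.9^21 · √(22/2^21) / 21! ≈ 4.5277e-17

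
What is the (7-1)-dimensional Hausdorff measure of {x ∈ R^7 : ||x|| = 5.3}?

The surface area of an n-ball is 2π^(n/2) r^(n-1) / Γ(n/2). For n=7, r=5.3: 733050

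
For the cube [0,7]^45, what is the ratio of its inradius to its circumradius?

r_in = 7/2 (half the side); r_out = 7√45/2 (half the diagonal). Ratio = 1/√45 ≈ 0.149071.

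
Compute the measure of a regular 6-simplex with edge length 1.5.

V = (1.5^6 / 6!) · √((6+1) / 2^6) ≈ 0.00523208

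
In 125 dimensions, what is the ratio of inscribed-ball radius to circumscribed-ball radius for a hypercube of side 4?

For an n-cube of any side s, the inradius is s/2 and the circumradius is s√n/2, so the ratio is 1/√125 ≈ 0.0894427.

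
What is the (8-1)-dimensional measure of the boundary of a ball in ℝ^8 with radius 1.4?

The surface area of an n-ball is 2π^(n/2) r^(n-1) / Γ(n/2). For n=8, r=1.4: 342.274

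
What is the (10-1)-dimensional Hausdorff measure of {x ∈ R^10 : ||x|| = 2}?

S_10(2) = 2·π^(10/2)·(2)^9 / Γ(10/2) = 128·π^5/3 ≈ 13056.8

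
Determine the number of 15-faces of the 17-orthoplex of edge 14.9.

f_15(17-orthoplex) = 2^16 · (17 choose 16) = 1114112.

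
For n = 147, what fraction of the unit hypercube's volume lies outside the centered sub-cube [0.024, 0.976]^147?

The inner cube has side 1-2·0.024 = 0.952 and volume (0.952)^147 ≈ 0.0007238, so the shell holds 0.999276 of the volume.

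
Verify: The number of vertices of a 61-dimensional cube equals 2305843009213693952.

True. The 61-cube has 2^61 = 2305843009213693952 vertices.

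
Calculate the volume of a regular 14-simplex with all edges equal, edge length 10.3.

For a regular n-simplex with edge a, V = (a^n / n!)·√((n+1)/2^n). With a=10.3, n=14: V ≈ 52.4987.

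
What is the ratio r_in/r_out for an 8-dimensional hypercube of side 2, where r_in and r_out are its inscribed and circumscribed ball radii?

For an n-cube of any side s, the inradius is s/2 and the circumradius is s√n/2, so the ratio is 1/√8 ≈ 0.353553.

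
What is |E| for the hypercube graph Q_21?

An n-cube has n·2^(n-1) edges. With n = 21: 21·1048576 = 22020096.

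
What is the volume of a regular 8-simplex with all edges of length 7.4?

V_8 = √(9) · 7.4^8 / (8! · 2^(8/2)) ≈ 41.8152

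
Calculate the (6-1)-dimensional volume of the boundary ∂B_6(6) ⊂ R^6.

S_6(6) = 2·π^(6/2)·(6)^5 / Γ(6/2) = 7776·π^3 ≈ 241105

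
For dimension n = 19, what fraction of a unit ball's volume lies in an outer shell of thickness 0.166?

1 - (1-0.166)^19 ≈ 0.96822 ≈ 96.82%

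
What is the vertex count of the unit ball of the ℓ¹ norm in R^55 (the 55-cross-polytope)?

The 55-dimensional cross-polytope has 2n = 2·55 = 110 vertices.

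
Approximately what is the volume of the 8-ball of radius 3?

V_8(3) = π^(8/2) · (3)^8 / Γ(8/2 + 1) = 2187·π^4/8 ≈ 26629.2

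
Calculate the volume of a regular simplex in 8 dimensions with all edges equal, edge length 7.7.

Volume = 7.7^8 · √(9/2^8) / 8! ≈ 57.4654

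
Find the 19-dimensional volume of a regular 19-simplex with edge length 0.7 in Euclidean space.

For a regular n-simplex with edge a, V = (a^n / n!)·√((n+1)/2^n). With a=0.7, n=19: V ≈ 5.7876e-23.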